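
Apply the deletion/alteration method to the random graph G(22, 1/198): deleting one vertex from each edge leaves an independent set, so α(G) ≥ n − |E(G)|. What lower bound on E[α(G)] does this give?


E[|E(G)|] = C(22, 2)·p = 231 · (1/198) = 7/6.
E[α(G)] ≥ n − E[|E(G)|] = 22 − 7/6 = 125/6.
Numerically: ≈ 20.8333.
(This is only a lower bound; the true E[α(G)] may be larger.)

E[α(G)] ≥ 125/6 ≈ 20.8333.


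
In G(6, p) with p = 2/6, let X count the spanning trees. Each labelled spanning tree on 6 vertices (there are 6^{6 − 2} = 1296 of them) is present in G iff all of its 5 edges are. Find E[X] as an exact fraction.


K_6 has 6^{6 − 2} = 1296 labelled spanning trees.
For each such spanning tree H, let X_H = 1 if all 5 edges of H are present in G. Then P[X_H = 1] = p^{5} = (1/3)^{5} = 1/243.
By linearity: E[X] = Σ_H E[X_H] = 1296 · p^{5} = 1296 · 1/243 = 16/3.
Numerically: E[X] ≈ 5.3333.

E[X] = 1296 · (1/3)^{5} = 16/3 ≈ 5.3333.


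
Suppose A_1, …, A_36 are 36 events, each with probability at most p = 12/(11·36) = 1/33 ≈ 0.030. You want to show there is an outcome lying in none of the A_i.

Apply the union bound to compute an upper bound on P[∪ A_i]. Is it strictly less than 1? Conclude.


Union bound: P[∪_{i=1}^{36} A_i] ≤ Σ_i P[A_i] ≤ 36·p = 36·(1/33) = 12/11.
Numerically: 12/11 ≈ 1.091.
Is 12/11 < 1? NO.
Since the bound 12/11 is ≥ 1, the union bound is uninformative here; it does NOT by itself certify existence.

36·p = 12/11 ≈ 1.091; existence NOT certified by the union bound.


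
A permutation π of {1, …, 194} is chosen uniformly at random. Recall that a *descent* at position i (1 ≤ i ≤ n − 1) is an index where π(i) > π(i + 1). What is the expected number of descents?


Write X = Σ X_I over i = 1, …, 193, with X_I the indicator of one descent.
There are 193 indicators.
For each fixed i, the pair (π(i), π(i+1)) is a uniformly random ordered pair of distinct values from {1, …, 194}; by symmetry P[π(i) > π(i+1)] = 1/2.
By linearity: E[X] = 193 · (1/2) = (194 − 1) · (1/2) = 193/2 ≈ 96.5000.

E[X] = 193/2 = 96.5000.


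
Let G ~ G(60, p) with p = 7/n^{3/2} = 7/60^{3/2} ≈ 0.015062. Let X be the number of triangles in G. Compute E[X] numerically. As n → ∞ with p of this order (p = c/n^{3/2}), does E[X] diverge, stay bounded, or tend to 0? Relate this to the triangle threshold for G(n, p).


Number of potential triangles: C(60, 3) = 34220.
Each occurs with probability p³ ≈ (0.015062)³ ≈ 3.4167523e-06.
By linearity: E[X] = C(60, 3)·p³ ≈ 34220 · 3.4167523e-06 ≈ 0.11692.
Since α = 3/2 > 1, p = c/n^{3/2} = o(1/n) is below the triangle threshold p ~ 1/n. Asymptotically E[X] ~ (c³/6)·n^{3(1−α)} = (7³/6)·n^{-1.5} → 0, so by Markov's inequality G has no triangles w.h.p.

E[X] ≈ 0.11692; in regime p = Θ(1/n^{3/2}) E[X] tends to 0 (below the triangle threshold p ~ 1/n).


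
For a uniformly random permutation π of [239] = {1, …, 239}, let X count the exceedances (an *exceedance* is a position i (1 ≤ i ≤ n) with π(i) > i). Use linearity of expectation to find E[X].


Write X = Σ_{i=1}^{239} X_i, where X_i = 1_{π(i) > i}.
For each fixed i, π(i) is uniform over {1, …, 239} (marginal of a uniform permutation), so P[π(i) > i] = (n − i)/n. Summing: Σ_{i=1}^{239} (n − i)/n = (0 + 1 + … + 238)/239 = 239(239 − 1)/(2·239) = (239 − 1)/2.
Hence E[X] = Σ_{i=1}^{239} (239 − i)/239 = 119 ≈ 119.000000.

E[X] = 119 = 119.000000.


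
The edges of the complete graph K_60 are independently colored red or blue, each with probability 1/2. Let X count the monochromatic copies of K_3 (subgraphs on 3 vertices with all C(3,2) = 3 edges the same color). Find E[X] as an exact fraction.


Let X = Σ_S X_S over the C(60, 3) = 34220 subsets S of size 3, where X_S = 1 if the K_3 on S is monochromatic.
For a fixed S, the K_3 on S has C(3, 2) = 3 edges. P[all 3 edges red] = (1/2)^3, and likewise for blue, so P[monochromatic] = 2·(1/2)^3 = 2^{1 − 3} = 1/4.
By linearity of expectation: E[X] = C(60, 3) · 2^{1 − 3} = 34220 · 1/4 = 8555.
Numerically: E[X] ≈ 8555.0000.

E[X] = C(60,3)·2^(1−C(3,2)) = 8555 ≈ 8555.0000.


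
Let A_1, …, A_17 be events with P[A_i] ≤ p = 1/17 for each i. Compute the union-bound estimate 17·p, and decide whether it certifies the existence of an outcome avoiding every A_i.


Union bound: P[∪_{i=1}^{17} A_i] ≤ Σ_i P[A_i] ≤ 17·p = 17·(1/17) = 1.
Numerically: 1 ≈ 1.000000.
Is 1 < 1? NO.
Since the bound 1 is ≥ 1, the union bound is uninformative here; it does NOT by itself certify existence.

17·p = 1 ≈ 1.000000; existence NOT certified by the union bound.


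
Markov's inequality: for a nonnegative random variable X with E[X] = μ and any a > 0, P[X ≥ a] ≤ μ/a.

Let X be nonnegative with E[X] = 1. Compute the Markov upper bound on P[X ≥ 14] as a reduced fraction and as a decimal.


μ = E[X] = 1, a = 14.
Markov: P[X ≥ 14] ≤ μ/a = (1)/14 = 1/14.
Numerically: ≈ 0.07143.
(Since a = 14 > μ = 1.00000, the bound 1/14 is < 1 and informative.)

P[X ≥ 14] ≤ 1/14 ≈ 0.07143.


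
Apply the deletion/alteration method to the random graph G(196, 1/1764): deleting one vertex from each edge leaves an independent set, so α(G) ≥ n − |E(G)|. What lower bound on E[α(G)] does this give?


E[|E(G)|] = C(196, 2)·p = 19110 · (1/1764) = 65/6.
E[α(G)] ≥ n − E[|E(G)|] = 196 − 65/6 = 1111/6.
Numerically: ≈ 185.167.
(This is only a lower bound; the true E[α(G)] may be larger.)

E[α(G)] ≥ 1111/6 ≈ 185.167.


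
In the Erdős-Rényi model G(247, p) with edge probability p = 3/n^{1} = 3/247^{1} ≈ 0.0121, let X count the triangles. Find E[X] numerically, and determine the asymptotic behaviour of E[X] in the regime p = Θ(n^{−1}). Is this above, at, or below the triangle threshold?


Number of potential triangles: C(247, 3) = 2481115.
Each occurs with probability p³ ≈ (0.0121)³ ≈ 1.79173e-06.
By linearity: E[X] = C(247, 3)·p³ ≈ 2481115 · 1.79173e-06 ≈ 4.445.
Here α = 1, so p = 3/n is exactly at the triangle threshold p ~ 1/n. Asymptotically E[X] → c³/6 = 3³/6 = 9/2 ≈ 4.500, a bounded constant. In this regime the triangle count is asymptotically Poisson(c³/6).

E[X] ≈ 4.445; in regime p = Θ(1/n^{1}) E[X] stays bounded (at the triangle threshold p ~ 1/n).


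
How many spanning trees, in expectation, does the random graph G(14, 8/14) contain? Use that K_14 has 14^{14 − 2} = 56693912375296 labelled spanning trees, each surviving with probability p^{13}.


K_14 has 14^{14 − 2} = 56693912375296 labelled spanning trees.
For each such spanning tree H, let X_H = 1 if all 13 edges of H are present in G. Then P[X_H = 1] = p^{13} = (4/7)^{13} = 67108864/96889010407.
By linearity: E[X] = Σ_H E[X_H] = 56693912375296 · p^{13} = 56693912375296 · 67108864/96889010407 = 274877906944/7.
Numerically: E[X] ≈ 3.92683e+10.

E[X] = 56693912375296 · (4/7)^{13} = 274877906944/7 ≈ 3.92683e+10.


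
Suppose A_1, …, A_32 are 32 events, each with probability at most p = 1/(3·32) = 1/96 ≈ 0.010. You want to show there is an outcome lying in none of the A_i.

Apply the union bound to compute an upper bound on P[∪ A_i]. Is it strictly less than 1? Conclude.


Union bound: P[∪_{i=1}^{32} A_i] ≤ Σ_i P[A_i] ≤ 32·p = 32·(1/96) = 1/3.
Numerically: 1/3 ≈ 0.333.
Is 1/3 < 1? YES.
Since P[∪ A_i] ≤ 1/3 < 1, the complement has P[∩ A_i^c] ≥ 1 − 1/3 = 2/3 > 0, so some outcome avoids every A_i.

32·p = 1/3 ≈ 0.333; existence CERTIFIED by the union bound.


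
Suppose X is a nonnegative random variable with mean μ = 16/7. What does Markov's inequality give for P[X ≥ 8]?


μ = E[X] = 16/7, a = 8.
Markov: P[X ≥ 8] ≤ μ/a = (16/7)/8 = 2/7.
Numerically: ≈ 0.286.
(Since a = 8 > μ = 2.286, the bound 2/7 is < 1 and informative.)

P[X ≥ 8] ≤ 2/7 ≈ 0.286.


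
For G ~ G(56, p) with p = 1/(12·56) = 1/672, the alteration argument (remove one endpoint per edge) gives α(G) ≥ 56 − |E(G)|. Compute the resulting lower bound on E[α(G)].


E[|E(G)|] = C(56, 2)·p = 1540 · (1/672) = 55/24.
E[α(G)] ≥ n − E[|E(G)|] = 56 − 55/24 = 1289/24.
Numerically: ≈ 53.708.
(This is only a lower bound; the true E[α(G)] may be larger.)

E[α(G)] ≥ 1289/24 ≈ 53.708.


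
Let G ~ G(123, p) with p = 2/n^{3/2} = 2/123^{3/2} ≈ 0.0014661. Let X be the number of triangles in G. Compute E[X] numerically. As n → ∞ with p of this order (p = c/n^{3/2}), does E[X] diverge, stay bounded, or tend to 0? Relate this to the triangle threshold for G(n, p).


Number of potential triangles: C(123, 3) = 302621.
Each occurs with probability p³ ≈ (0.0014661)³ ≈ 3.1514976e-09.
By linearity: E[X] = C(123, 3)·p³ ≈ 302621 · 3.1514976e-09 ≈ 0.00095.
Since α = 3/2 > 1, p = c/n^{3/2} = o(1/n) is below the triangle threshold p ~ 1/n. Asymptotically E[X] ~ (c³/6)·n^{3(1−α)} = (2³/6)·n^{-1.5} → 0, so by Markov's inequality G has no triangles w.h.p.

E[X] ≈ 0.00095; in regime p = Θ(1/n^{3/2}) E[X] tends to 0 (below the triangle threshold p ~ 1/n).


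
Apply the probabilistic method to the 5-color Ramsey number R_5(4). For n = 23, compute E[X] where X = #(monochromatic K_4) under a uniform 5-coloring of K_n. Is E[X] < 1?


E[X] = C(23, 4) · 5^{1 − 6} = 8855 · 5^{−5} = 8855/3125.
As a reduced fraction: E[X] = 1771/625 ≈ 2.833600.
Is E[X] < 1? NO.
Since E[X] ≥ 1, the first-moment bound is inconclusive at n = 23; it does NOT by itself certify R_5(4) > 23.

E[X] = 1771/625 ≈ 2.833600; E[X] ≥ 1; first-moment method inconclusive here.


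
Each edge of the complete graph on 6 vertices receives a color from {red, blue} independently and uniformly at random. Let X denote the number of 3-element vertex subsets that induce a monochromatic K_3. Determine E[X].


Let X = Σ_S X_S over the C(6, 3) = 20 subsets S of size 3, where X_S = 1 if the K_3 on S is monochromatic.
For a fixed S, the K_3 on S has C(3, 2) = 3 edges. P[all 3 edges red] = (1/2)^3, and likewise for blue, so P[monochromatic] = 2·(1/2)^3 = 2^{1 − 3} = 1/4.
By linearity of expectation: E[X] = C(6, 3) · 2^{1 − 3} = 20 · 1/4 = 5.
Numerically: E[X] ≈ 5.00000.

E[X] = C(6,3)·2^(1−C(3,2)) = 5 ≈ 5.00000.


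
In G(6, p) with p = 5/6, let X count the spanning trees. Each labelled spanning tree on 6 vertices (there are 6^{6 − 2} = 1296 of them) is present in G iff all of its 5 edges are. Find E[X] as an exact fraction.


K_6 has 6^{6 − 2} = 1296 labelled spanning trees.
For each such spanning tree H, let X_H = 1 if all 5 edges of H are present in G. Then P[X_H = 1] = p^{5} = (5/6)^{5} = 3125/7776.
Summing the indicators: E[X] = Σ_H E[X_H] = 1296 · p^{5} = 1296 · 3125/7776 = 3125/6.
Numerically: E[X] ≈ 520.83.

E[X] = 1296 · (5/6)^{5} = 3125/6 ≈ 520.83.


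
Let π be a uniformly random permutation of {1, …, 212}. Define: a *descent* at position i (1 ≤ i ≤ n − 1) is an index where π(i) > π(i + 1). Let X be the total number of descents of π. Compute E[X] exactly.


Write X = Σ X_I over i = 1, …, 211, with X_I the indicator of one descent.
There are 211 indicators.
For each fixed i, the pair (π(i), π(i+1)) is a uniformly random ordered pair of distinct values from {1, …, 212}; by symmetry P[π(i) > π(i+1)] = 1/2.
By linearity: E[X] = 211 · (1/2) = (212 − 1) · (1/2) = 211/2 ≈ 105.500.

E[X] = 211/2 = 105.500.


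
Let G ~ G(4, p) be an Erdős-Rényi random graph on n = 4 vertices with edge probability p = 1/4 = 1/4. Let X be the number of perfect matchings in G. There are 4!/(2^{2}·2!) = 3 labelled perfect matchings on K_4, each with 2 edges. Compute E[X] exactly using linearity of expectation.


K_4 has 4!/(2^{2}·2!) = 3 labelled perfect matchings.
For each such perfect matching H, let X_H = 1 if all 2 edges of H are present in G. Then P[X_H = 1] = p^{2} = (1/4)^{2} = 1/16.
Summing the indicators: E[X] = Σ_H E[X_H] = 3 · p^{2} = 3 · 1/16 = 3/16.
Numerically: E[X] ≈ 0.188.

E[X] = 3 · (1/4)^{2} = 3/16 ≈ 0.188.


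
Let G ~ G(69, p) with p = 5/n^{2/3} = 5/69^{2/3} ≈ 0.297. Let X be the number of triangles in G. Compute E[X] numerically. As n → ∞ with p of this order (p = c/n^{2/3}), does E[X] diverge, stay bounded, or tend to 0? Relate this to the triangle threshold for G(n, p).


Number of potential triangles: C(69, 3) = 52394.
Each occurs with probability p³ ≈ (0.297)³ ≈ 2.62550e-02.
By linearity: E[X] = C(69, 3)·p³ ≈ 52394 · 2.62550e-02 ≈ 1375.604.
Since α = 2/3 < 1, p = c/n^{2/3} ≫ 1/n is above the triangle threshold p ~ 1/n. Asymptotically E[X] ~ (c³/6)·n^{3(1−α)} = (5³/6)·n^{1} → ∞; triangles are abundant w.h.p.

E[X] ≈ 1375.604; in regime p = Θ(1/n^{2/3}) E[X] diverges (above the triangle threshold p ~ 1/n).


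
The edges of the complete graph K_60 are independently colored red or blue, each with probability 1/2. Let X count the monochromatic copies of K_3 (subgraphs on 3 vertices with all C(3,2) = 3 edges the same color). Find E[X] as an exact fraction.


Let X = Σ_S X_S over the C(60, 3) = 34220 subsets S of size 3, where X_S = 1 if the K_3 on S is monochromatic.
For a fixed S, the K_3 on S has C(3, 2) = 3 edges. P[all 3 edges red] = (1/2)^3, and likewise for blue, so P[monochromatic] = 2·(1/2)^3 = 2^{1 − 3} = 1/4.
Summing: E[X] = C(60, 3) · 2^{1 − 3} = 34220 · 1/4 = 8555.
Numerically: E[X] ≈ 8555.00000.

E[X] = C(60,3)·2^(1−C(3,2)) = 8555 ≈ 8555.00000.


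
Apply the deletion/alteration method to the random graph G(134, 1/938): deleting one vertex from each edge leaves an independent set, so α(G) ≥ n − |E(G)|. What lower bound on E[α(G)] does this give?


E[|E(G)|] = C(134, 2)·p = 8911 · (1/938) = 19/2.
E[α(G)] ≥ n − E[|E(G)|] = 134 − 19/2 = 249/2.
Numerically: ≈ 124.5000.
(This is only a lower bound; the true E[α(G)] may be larger.)

E[α(G)] ≥ 249/2 ≈ 124.5000.


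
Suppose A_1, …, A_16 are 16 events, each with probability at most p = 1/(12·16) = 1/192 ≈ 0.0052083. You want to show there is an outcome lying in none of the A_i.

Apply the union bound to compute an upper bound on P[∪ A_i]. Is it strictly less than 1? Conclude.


Union bound: P[∪_{i=1}^{16} A_i] ≤ Σ_i P[A_i] ≤ 16·p = 16·(1/192) = 1/12.
Numerically: 1/12 ≈ 0.0833333.
Is 1/12 < 1? YES.
Since P[∪ A_i] ≤ 1/12 < 1, the complement has P[∩ A_i^c] ≥ 1 − 1/12 = 11/12 > 0, so some outcome avoids every A_i.

16·p = 1/12 ≈ 0.0833333; existence CERTIFIED by the union bound.


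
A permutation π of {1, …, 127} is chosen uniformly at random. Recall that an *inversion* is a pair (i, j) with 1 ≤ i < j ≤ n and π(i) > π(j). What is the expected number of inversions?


Write X = Σ X_I over the C(127, 2) = 8001 pairs i < j, with X_I the indicator of one inversion.
There are 8001 indicators.
For each fixed pair i < j, the values π(i) and π(j) are two distinct elements of {1, …, 127} in uniformly random order; by symmetry P[π(i) > π(j)] = 1/2.
By linearity: E[X] = 8001 · (1/2) = C(127, 2) · (1/2) = 8001/2 = 8001/2 ≈ 4000.5000.

E[X] = 8001/2 = 4000.5000.


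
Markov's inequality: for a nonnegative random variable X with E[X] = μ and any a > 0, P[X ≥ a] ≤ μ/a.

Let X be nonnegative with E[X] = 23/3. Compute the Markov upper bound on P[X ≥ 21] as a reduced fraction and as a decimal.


μ = E[X] = 23/3, a = 21.
Markov: P[X ≥ 21] ≤ μ/a = (23/3)/21 = 23/63.
Numerically: ≈ 0.36508.
(Since a = 21 > μ = 7.66667, the bound 23/63 is < 1 and informative.)

P[X ≥ 21] ≤ 23/63 ≈ 0.36508.


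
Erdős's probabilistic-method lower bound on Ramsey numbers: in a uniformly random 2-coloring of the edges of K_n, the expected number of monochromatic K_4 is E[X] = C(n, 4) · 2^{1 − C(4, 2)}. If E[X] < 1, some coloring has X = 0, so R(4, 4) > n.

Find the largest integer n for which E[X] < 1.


We need C(n, 4) · 2^{1 − 6} < 1, i.e. C(n, 4) < 2^{6 − 1} = 32.
Check values of n near the boundary:
  n = 4: C(4, 4) = 1; 1 < 32? YES
  n = 5: C(5, 4) = 5; 5 < 32? YES
  n = 6: C(6, 4) = 15; 15 < 32? YES
  n = 7: C(7, 4) = 35; 35 < 32? NO
The largest n with C(n, 4) < 32 is n = 6 (where E[X] = 15/32 ≈ 0.468750). Hence R(4, 4) > 6, i.e. R(4, 4) ≥ 7.

Largest n = 6; hence R(4, 4) > 6.


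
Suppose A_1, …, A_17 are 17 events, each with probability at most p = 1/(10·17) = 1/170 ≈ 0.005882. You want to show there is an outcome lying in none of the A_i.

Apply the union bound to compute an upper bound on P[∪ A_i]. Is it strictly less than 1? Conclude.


Union bound: P[∪_{i=1}^{17} A_i] ≤ Σ_i P[A_i] ≤ 17·p = 17·(1/170) = 1/10.
Numerically: 1/10 ≈ 0.100000.
Is 1/10 < 1? YES.
Since P[∪ A_i] ≤ 1/10 < 1, the complement has P[∩ A_i^c] ≥ 1 − 1/10 = 9/10 > 0, so some outcome avoids every A_i.

17·p = 1/10 ≈ 0.100000; existence CERTIFIED by the union bound.


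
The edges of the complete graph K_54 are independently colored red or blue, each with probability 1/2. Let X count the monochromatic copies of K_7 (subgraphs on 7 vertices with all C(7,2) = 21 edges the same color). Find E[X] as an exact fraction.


Let X = Σ_S X_S over the C(54, 7) = 177100560 subsets S of size 7, where X_S = 1 if the K_7 on S is monochromatic.
For a fixed S, the K_7 on S has C(7, 2) = 21 edges. P[all 21 edges red] = (1/2)^21, and likewise for blue, so P[monochromatic] = 2·(1/2)^21 = 2^{1 − 21} = 1/1048576.
By linearity of expectation: E[X] = C(54, 7) · 2^{1 − 21} = 177100560 · 1/1048576 = 11068785/65536.
Numerically: E[X] ≈ 168.896.

E[X] = C(54,7)·2^(1−C(7,2)) = 11068785/65536 ≈ 168.896.


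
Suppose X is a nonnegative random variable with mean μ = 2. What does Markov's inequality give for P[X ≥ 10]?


μ = E[X] = 2, a = 10.
Markov: P[X ≥ 10] ≤ μ/a = (2)/10 = 1/5.
Numerically: ≈ 0.200.
(Since a = 10 > μ = 2.000, the bound 1/5 is < 1 and informative.)

P[X ≥ 10] ≤ 1/5 ≈ 0.200.


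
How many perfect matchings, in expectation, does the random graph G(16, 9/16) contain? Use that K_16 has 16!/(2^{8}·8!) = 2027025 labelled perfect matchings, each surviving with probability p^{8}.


K_16 has 16!/(2^{8}·8!) = 2027025 labelled perfect matchings.
For each such perfect matching H, let X_H = 1 if all 8 edges of H are present in G. Then P[X_H = 1] = p^{8} = (9/16)^{8} = 43046721/4294967296.
By linearity of expectation: E[X] = Σ_H E[X_H] = 2027025 · p^{8} = 2027025 · 43046721/4294967296 = 87256779635025/4294967296.
Numerically: E[X] ≈ 20316.1.

E[X] = 2027025 · (9/16)^{8} = 87256779635025/4294967296 ≈ 20316.1.


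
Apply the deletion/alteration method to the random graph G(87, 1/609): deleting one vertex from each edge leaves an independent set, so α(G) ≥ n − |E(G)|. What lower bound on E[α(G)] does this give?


E[|E(G)|] = C(87, 2)·p = 3741 · (1/609) = 43/7.
E[α(G)] ≥ n − E[|E(G)|] = 87 − 43/7 = 566/7.
Numerically: ≈ 80.857.
(This is only a lower bound; the true E[α(G)] may be larger.)

E[α(G)] ≥ 566/7 ≈ 80.857.


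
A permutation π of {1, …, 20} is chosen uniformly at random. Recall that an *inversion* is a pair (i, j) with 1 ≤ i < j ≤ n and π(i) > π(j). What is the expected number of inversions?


Write X = Σ X_I over the C(20, 2) = 190 pairs i < j, with X_I the indicator of one inversion.
There are 190 indicators.
For each fixed pair i < j, the values π(i) and π(j) are two distinct elements of {1, …, 20} in uniformly random order; by symmetry P[π(i) > π(j)] = 1/2.
By linearity: E[X] = 190 · (1/2) = C(20, 2) · (1/2) = 190/2 = 95 ≈ 95.0000.

E[X] = 95 = 95.0000.


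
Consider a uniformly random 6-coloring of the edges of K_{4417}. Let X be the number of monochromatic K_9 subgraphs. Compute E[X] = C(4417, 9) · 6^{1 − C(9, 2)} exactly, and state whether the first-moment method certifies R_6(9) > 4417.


E[X] = C(4417, 9) · 6^{1 − 36} = 1749208766098544225331185560 · 6^{−35} = 1749208766098544225331185560/1719070799748422591028658176.
As a reduced fraction: E[X] = 218651095762318028166398195/214883849968552823878582272 ≈ 1.0175.
Is E[X] < 1? NO.
Since E[X] ≥ 1, the first-moment bound is inconclusive at n = 4417; it does NOT by itself certify R_6(9) > 4417.

E[X] = 218651095762318028166398195/214883849968552823878582272 ≈ 1.0175; E[X] ≥ 1; first-moment method inconclusive here.


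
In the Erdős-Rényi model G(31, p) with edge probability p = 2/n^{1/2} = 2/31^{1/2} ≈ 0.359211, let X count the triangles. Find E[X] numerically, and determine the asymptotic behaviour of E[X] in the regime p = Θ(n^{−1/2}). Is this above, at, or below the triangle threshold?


Number of potential triangles: C(31, 3) = 4495.
Each occurs with probability p³ ≈ (0.359211)³ ≈ 4.63497554e-02.
By linearity: E[X] = C(31, 3)·p³ ≈ 4495 · 4.63497554e-02 ≈ 208.342150.
Since α = 1/2 < 1, p = c/n^{1/2} ≫ 1/n is above the triangle threshold p ~ 1/n. Asymptotically E[X] ~ (c³/6)·n^{3(1−α)} = (2³/6)·n^{1.5} → ∞; triangles are abundant w.h.p.

E[X] ≈ 208.342150; in regime p = Θ(1/n^{1/2}) E[X] diverges (above the triangle threshold p ~ 1/n).


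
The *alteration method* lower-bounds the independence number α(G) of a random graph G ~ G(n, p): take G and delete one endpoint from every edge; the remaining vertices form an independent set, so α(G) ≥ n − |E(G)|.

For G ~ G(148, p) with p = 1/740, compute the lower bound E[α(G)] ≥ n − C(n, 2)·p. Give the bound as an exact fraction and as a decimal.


E[|E(G)|] = C(148, 2)·p = 10878 · (1/740) = 147/10.
E[α(G)] ≥ n − E[|E(G)|] = 148 − 147/10 = 1333/10.
Numerically: ≈ 133.300000.
(This is only a lower bound; the true E[α(G)] may be larger.)

E[α(G)] ≥ 1333/10 ≈ 133.300000.


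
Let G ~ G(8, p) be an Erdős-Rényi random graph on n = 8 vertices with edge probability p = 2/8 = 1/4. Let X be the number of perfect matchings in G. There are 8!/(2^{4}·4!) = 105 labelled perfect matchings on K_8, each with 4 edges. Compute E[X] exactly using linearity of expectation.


K_8 has 8!/(2^{4}·4!) = 105 labelled perfect matchings.
For each such perfect matching H, let X_H = 1 if all 4 edges of H are present in G. Then P[X_H = 1] = p^{4} = (1/4)^{4} = 1/256.
Summing the indicators: E[X] = Σ_H E[X_H] = 105 · p^{4} = 105 · 1/256 = 105/256.
Numerically: E[X] ≈ 0.410156.

E[X] = 105 · (1/4)^{4} = 105/256 ≈ 0.410156.


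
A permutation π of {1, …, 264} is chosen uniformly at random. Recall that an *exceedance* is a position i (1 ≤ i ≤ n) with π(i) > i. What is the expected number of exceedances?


Write X = Σ_{i=1}^{264} X_i, where X_i = 1_{π(i) > i}.
For each fixed i, π(i) is uniform over {1, …, 264} (marginal of a uniform permutation), so P[π(i) > i] = (n − i)/n. Summing: Σ_{i=1}^{264} (n − i)/n = (0 + 1 + … + 263)/264 = 264(264 − 1)/(2·264) = (264 − 1)/2.
Hence E[X] = Σ_{i=1}^{264} (264 − i)/264 = 263/2 ≈ 131.500.

E[X] = 263/2 = 131.500.


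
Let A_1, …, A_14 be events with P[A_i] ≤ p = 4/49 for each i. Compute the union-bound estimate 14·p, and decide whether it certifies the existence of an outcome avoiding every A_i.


Union bound: P[∪_{i=1}^{14} A_i] ≤ Σ_i P[A_i] ≤ 14·p = 14·(4/49) = 8/7.
Numerically: 8/7 ≈ 1.1429.
Is 8/7 < 1? NO.
Since the bound 8/7 is ≥ 1, the union bound is uninformative here; it does NOT by itself certify existence.

14·p = 8/7 ≈ 1.1429; existence NOT certified by the union bound.


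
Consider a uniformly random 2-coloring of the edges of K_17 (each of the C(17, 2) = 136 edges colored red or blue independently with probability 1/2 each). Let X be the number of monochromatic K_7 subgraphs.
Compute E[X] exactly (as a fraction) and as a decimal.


Let X = Σ_S X_S over the C(17, 7) = 19448 subsets S of size 7, where X_S = 1 if the K_7 on S is monochromatic.
For a fixed S, the K_7 on S has C(7, 2) = 21 edges. P[all 21 edges red] = (1/2)^21, and likewise for blue, so P[monochromatic] = 2·(1/2)^21 = 2^{1 − 21} = 1/1048576.
By linearity: E[X] = C(17, 7) · 2^{1 − 21} = 19448 · 1/1048576 = 2431/131072.
Numerically: E[X] ≈ 0.01855.

E[X] = C(17,7)·2^(1−C(7,2)) = 2431/131072 ≈ 0.01855.


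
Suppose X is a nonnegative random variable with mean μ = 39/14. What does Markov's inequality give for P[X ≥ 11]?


μ = E[X] = 39/14, a = 11.
Markov: P[X ≥ 11] ≤ μ/a = (39/14)/11 = 39/154.
Numerically: ≈ 0.253247.
(Since a = 11 > μ = 2.785714, the bound 39/154 is < 1 and informative.)

P[X ≥ 11] ≤ 39/154 ≈ 0.253247.


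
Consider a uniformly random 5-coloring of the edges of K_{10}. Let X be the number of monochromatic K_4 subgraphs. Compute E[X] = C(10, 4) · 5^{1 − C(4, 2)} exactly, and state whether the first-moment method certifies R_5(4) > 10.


E[X] = C(10, 4) · 5^{1 − 6} = 210 · 5^{−5} = 210/3125.
As a reduced fraction: E[X] = 42/625 ≈ 0.067200.
Is E[X] < 1? YES.
Since E[X] < 1, there exists a 5-coloring of K_{10} with no monochromatic K_4; hence R_5(4) > 10.

E[X] = 42/625 ≈ 0.067200; E[X] < 1, so R_5(4) > 10.


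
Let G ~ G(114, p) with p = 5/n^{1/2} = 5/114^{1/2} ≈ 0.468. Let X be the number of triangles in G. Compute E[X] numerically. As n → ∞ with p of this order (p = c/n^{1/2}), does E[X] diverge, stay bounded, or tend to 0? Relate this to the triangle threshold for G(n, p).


Number of potential triangles: C(114, 3) = 240464.
Each occurs with probability p³ ≈ (0.468)³ ≈ 1.02696e-01.
By linearity: E[X] = C(114, 3)·p³ ≈ 240464 · 1.02696e-01 ≈ 24694.646.
Since α = 1/2 < 1, p = c/n^{1/2} ≫ 1/n is above the triangle threshold p ~ 1/n. Asymptotically E[X] ~ (c³/6)·n^{3(1−α)} = (5³/6)·n^{1.5} → ∞; triangles are abundant w.h.p.

E[X] ≈ 24694.646; in regime p = Θ(1/n^{1/2}) E[X] diverges (above the triangle threshold p ~ 1/n).


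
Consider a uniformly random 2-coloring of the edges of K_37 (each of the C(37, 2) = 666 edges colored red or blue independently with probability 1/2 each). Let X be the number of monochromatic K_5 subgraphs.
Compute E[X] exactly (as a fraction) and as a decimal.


Let X = Σ_S X_S over the C(37, 5) = 435897 subsets S of size 5, where X_S = 1 if the K_5 on S is monochromatic.
For a fixed S, the K_5 on S has C(5, 2) = 10 edges. P[all 10 edges red] = (1/2)^10, and likewise for blue, so P[monochromatic] = 2·(1/2)^10 = 2^{1 − 10} = 1/512.
Summing: E[X] = C(37, 5) · 2^{1 − 10} = 435897 · 1/512 = 435897/512.
Numerically: E[X] ≈ 851.3613.

E[X] = C(37,5)·2^(1−C(5,2)) = 435897/512 ≈ 851.3613.


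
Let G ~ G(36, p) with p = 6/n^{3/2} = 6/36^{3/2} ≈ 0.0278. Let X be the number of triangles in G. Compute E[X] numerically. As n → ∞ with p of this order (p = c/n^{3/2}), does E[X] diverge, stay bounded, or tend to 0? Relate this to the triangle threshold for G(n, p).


Number of potential triangles: C(36, 3) = 7140.
Each occurs with probability p³ ≈ (0.0278)³ ≈ 2.14335e-05.
By linearity: E[X] = C(36, 3)·p³ ≈ 7140 · 2.14335e-05 ≈ 0.153.
Since α = 3/2 > 1, p = c/n^{3/2} = o(1/n) is below the triangle threshold p ~ 1/n. Asymptotically E[X] ~ (c³/6)·n^{3(1−α)} = (6³/6)·n^{-1.5} → 0, so by Markov's inequality G has no triangles w.h.p.

E[X] ≈ 0.153; in regime p = Θ(1/n^{3/2}) E[X] tends to 0 (below the triangle threshold p ~ 1/n).


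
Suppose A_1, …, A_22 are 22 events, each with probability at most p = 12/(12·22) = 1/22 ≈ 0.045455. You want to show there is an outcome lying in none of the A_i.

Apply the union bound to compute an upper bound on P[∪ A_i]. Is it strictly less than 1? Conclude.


Union bound: P[∪_{i=1}^{22} A_i] ≤ Σ_i P[A_i] ≤ 22·p = 22·(1/22) = 1.
Numerically: 1 ≈ 1.000000.
Is 1 < 1? NO.
Since the bound 1 is ≥ 1, the union bound is uninformative here; it does NOT by itself certify existence.

22·p = 1 ≈ 1.000000; existence NOT certified by the union bound.


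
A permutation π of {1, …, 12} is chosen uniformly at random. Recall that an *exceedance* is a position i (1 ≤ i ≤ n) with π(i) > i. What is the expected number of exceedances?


Write X = Σ_{i=1}^{12} X_i, where X_i = 1_{π(i) > i}.
For each fixed i, π(i) is uniform over {1, …, 12} (marginal of a uniform permutation), so P[π(i) > i] = (n − i)/n. Summing: Σ_{i=1}^{12} (n − i)/n = (0 + 1 + … + 11)/12 = 12(12 − 1)/(2·12) = (12 − 1)/2.
Hence E[X] = Σ_{i=1}^{12} (12 − i)/12 = 11/2 ≈ 5.50000.

E[X] = 11/2 = 5.50000.


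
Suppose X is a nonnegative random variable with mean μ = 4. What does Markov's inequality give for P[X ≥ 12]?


μ = E[X] = 4, a = 12.
Markov: P[X ≥ 12] ≤ μ/a = (4)/12 = 1/3.
Numerically: ≈ 0.333.
(Since a = 12 > μ = 4.000, the bound 1/3 is < 1 and informative.)

P[X ≥ 12] ≤ 1/3 ≈ 0.333.


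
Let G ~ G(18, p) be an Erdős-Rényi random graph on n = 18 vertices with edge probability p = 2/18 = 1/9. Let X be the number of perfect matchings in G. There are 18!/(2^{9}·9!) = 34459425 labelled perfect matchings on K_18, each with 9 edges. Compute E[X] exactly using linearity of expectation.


K_18 has 18!/(2^{9}·9!) = 34459425 labelled perfect matchings.
For each such perfect matching H, let X_H = 1 if all 9 edges of H are present in G. Then P[X_H = 1] = p^{9} = (1/9)^{9} = 1/387420489.
Summing the indicators: E[X] = Σ_H E[X_H] = 34459425 · p^{9} = 34459425 · 1/387420489 = 425425/4782969.
Numerically: E[X] ≈ 0.088946.

E[X] = 34459425 · (1/9)^{9} = 425425/4782969 ≈ 0.088946.


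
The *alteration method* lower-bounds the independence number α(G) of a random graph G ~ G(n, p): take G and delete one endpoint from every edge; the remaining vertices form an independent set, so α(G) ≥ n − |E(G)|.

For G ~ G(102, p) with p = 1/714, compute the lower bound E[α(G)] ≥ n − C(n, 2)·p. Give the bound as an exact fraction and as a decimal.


E[|E(G)|] = C(102, 2)·p = 5151 · (1/714) = 101/14.
E[α(G)] ≥ n − E[|E(G)|] = 102 − 101/14 = 1327/14.
Numerically: ≈ 94.78571.
(This is only a lower bound; the true E[α(G)] may be larger.)

E[α(G)] ≥ 1327/14 ≈ 94.78571.


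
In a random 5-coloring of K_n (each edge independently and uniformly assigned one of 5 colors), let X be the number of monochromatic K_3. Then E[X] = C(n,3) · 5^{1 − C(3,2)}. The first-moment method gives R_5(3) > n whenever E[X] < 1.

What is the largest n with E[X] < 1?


We need C(n, 3) · 5^{1 − 3} < 1, i.e. C(n, 3) < 5^{3 − 1} = 25.
Check values of n near the boundary:
  n = 5: C(5, 3) = 10; 10 < 25? YES
  n = 6: C(6, 3) = 20; 20 < 25? YES
  n = 7: C(7, 3) = 35; 35 < 25? NO
  n = 8: C(8, 3) = 56; 56 < 25? NO
  n = 9: C(9, 3) = 84; 84 < 25? NO
The largest n with C(n, 3) < 25 is n = 6 (where E[X] = 4/5 ≈ 0.800). Hence R_5(3) > 6, i.e. R_5(3) ≥ 7.

Largest n = 6; hence R_5(3) > 6.


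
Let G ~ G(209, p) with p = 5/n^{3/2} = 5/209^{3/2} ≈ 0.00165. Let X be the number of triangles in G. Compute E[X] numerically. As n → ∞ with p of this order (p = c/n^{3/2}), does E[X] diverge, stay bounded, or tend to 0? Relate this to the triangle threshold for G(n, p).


Number of potential triangles: C(209, 3) = 1499784.
Each occurs with probability p³ ≈ (0.00165)³ ≈ 4.53160e-09.
By linearity: E[X] = C(209, 3)·p³ ≈ 1499784 · 4.53160e-09 ≈ 0.007.
Since α = 3/2 > 1, p = c/n^{3/2} = o(1/n) is below the triangle threshold p ~ 1/n. Asymptotically E[X] ~ (c³/6)·n^{3(1−α)} = (5³/6)·n^{-1.5} → 0, so by Markov's inequality G has no triangles w.h.p.

E[X] ≈ 0.007; in regime p = Θ(1/n^{3/2}) E[X] tends to 0 (below the triangle threshold p ~ 1/n).


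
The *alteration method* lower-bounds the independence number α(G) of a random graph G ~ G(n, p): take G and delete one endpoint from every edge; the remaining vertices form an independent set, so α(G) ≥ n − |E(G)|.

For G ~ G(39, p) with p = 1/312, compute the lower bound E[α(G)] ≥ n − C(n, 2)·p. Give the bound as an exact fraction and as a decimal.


E[|E(G)|] = C(39, 2)·p = 741 · (1/312) = 19/8.
E[α(G)] ≥ n − E[|E(G)|] = 39 − 19/8 = 293/8.
Numerically: ≈ 36.625000.
(This is only a lower bound; the true E[α(G)] may be larger.)

E[α(G)] ≥ 293/8 ≈ 36.625000.


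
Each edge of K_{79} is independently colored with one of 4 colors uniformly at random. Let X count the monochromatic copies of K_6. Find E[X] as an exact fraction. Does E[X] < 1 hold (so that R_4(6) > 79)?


E[X] = C(79, 6) · 4^{1 − 15} = 277962685 · 4^{−14} = 277962685/268435456.
As a reduced fraction: E[X] = 277962685/268435456 ≈ 1.0355.
Is E[X] < 1? NO.
Since E[X] ≥ 1, the first-moment bound is inconclusive at n = 79; it does NOT by itself certify R_4(6) > 79.

E[X] = 277962685/268435456 ≈ 1.0355; E[X] ≥ 1; first-moment method inconclusive here.


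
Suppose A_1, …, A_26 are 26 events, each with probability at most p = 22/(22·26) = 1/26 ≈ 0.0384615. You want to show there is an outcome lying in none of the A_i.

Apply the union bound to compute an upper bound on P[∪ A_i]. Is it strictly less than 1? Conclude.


Union bound: P[∪_{i=1}^{26} A_i] ≤ Σ_i P[A_i] ≤ 26·p = 26·(1/26) = 1.
Numerically: 1 ≈ 1.0000000.
Is 1 < 1? NO.
Since the bound 1 is ≥ 1, the union bound is uninformative here; it does NOT by itself certify existence.

26·p = 1 ≈ 1.0000000; existence NOT certified by the union bound.


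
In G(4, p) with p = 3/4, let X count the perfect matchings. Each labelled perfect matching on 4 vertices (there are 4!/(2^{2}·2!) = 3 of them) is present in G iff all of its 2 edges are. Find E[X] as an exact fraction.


K_4 has 4!/(2^{2}·2!) = 3 labelled perfect matchings.
For each such perfect matching H, let X_H = 1 if all 2 edges of H are present in G. Then P[X_H = 1] = p^{2} = (3/4)^{2} = 9/16.
By linearity of expectation: E[X] = Σ_H E[X_H] = 3 · p^{2} = 3 · 9/16 = 27/16.
Numerically: E[X] ≈ 1.6875.

E[X] = 3 · (3/4)^{2} = 27/16 ≈ 1.6875.


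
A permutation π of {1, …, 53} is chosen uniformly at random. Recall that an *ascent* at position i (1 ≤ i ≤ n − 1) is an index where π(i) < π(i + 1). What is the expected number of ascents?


Write X = Σ X_I over i = 1, …, 52, with X_I the indicator of one ascent.
There are 52 indicators.
For each fixed i, the pair (π(i), π(i+1)) is a uniformly random ordered pair of distinct values from {1, …, 53}; by symmetry P[π(i) < π(i+1)] = 1/2.
By linearity: E[X] = 52 · (1/2) = (53 − 1) · (1/2) = 26 ≈ 26.000000.

E[X] = 26 = 26.000000.


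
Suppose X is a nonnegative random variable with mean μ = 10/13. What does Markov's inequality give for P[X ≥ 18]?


μ = E[X] = 10/13, a = 18.
Markov: P[X ≥ 18] ≤ μ/a = (10/13)/18 = 5/117.
Numerically: ≈ 0.04274.
(Since a = 18 > μ = 0.76923, the bound 5/117 is < 1 and informative.)

P[X ≥ 18] ≤ 5/117 ≈ 0.04274.


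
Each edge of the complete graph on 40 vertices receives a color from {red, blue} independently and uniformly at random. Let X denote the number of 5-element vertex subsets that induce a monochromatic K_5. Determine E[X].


Let X = Σ_S X_S over the C(40, 5) = 658008 subsets S of size 5, where X_S = 1 if the K_5 on S is monochromatic.
For a fixed S, the K_5 on S has C(5, 2) = 10 edges. P[all 10 edges red] = (1/2)^10, and likewise for blue, so P[monochromatic] = 2·(1/2)^10 = 2^{1 − 10} = 1/512.
By linearity of expectation: E[X] = C(40, 5) · 2^{1 − 10} = 658008 · 1/512 = 82251/64.
Numerically: E[X] ≈ 1285.171875.

E[X] = C(40,5)·2^(1−C(5,2)) = 82251/64 ≈ 1285.171875.


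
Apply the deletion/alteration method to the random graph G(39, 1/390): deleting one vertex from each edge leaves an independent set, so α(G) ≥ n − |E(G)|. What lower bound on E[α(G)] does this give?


E[|E(G)|] = C(39, 2)·p = 741 · (1/390) = 19/10.
E[α(G)] ≥ n − E[|E(G)|] = 39 − 19/10 = 371/10.
Numerically: ≈ 37.100.
(This is only a lower bound; the true E[α(G)] may be larger.)

E[α(G)] ≥ 371/10 ≈ 37.100.


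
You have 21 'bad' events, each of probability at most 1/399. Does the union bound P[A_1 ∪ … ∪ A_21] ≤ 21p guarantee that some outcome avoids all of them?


Union bound: P[∪_{i=1}^{21} A_i] ≤ Σ_i P[A_i] ≤ 21·p = 21·(1/399) = 1/19.
Numerically: 1/19 ≈ 0.0526.
Is 1/19 < 1? YES.
Since P[∪ A_i] ≤ 1/19 < 1, the complement has P[∩ A_i^c] ≥ 1 − 1/19 = 18/19 > 0, so some outcome avoids every A_i.

21·p = 1/19 ≈ 0.0526; existence CERTIFIED by the union bound.


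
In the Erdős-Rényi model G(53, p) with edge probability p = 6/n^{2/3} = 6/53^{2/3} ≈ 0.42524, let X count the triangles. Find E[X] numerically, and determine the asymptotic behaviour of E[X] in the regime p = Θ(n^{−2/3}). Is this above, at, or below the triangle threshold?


Number of potential triangles: C(53, 3) = 23426.
Each occurs with probability p³ ≈ (0.42524)³ ≈ 7.68956924e-02.
By linearity: E[X] = C(53, 3)·p³ ≈ 23426 · 7.68956924e-02 ≈ 1801.358491.
Since α = 2/3 < 1, p = c/n^{2/3} ≫ 1/n is above the triangle threshold p ~ 1/n. Asymptotically E[X] ~ (c³/6)·n^{3(1−α)} = (6³/6)·n^{1} → ∞; triangles are abundant w.h.p.

E[X] ≈ 1801.358491; in regime p = Θ(1/n^{2/3}) E[X] diverges (above the triangle threshold p ~ 1/n).


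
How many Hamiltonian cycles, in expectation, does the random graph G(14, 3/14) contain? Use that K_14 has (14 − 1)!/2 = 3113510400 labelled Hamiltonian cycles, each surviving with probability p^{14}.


K_14 has (14 − 1)!/2 = 3113510400 labelled Hamiltonian cycles.
For each such Hamiltonian cycle H, let X_H = 1 if all 14 edges of H are present in G. Then P[X_H = 1] = p^{14} = (3/14)^{14} = 4782969/11112006825558016.
Summing the indicators: E[X] = Σ_H E[X_H] = 3113510400 · p^{14} = 3113510400 · 4782969/11112006825558016 = 4155084744525/3100448333024.
Numerically: E[X] ≈ 1.34.

E[X] = 3113510400 · (3/14)^{14} = 4155084744525/3100448333024 ≈ 1.34.


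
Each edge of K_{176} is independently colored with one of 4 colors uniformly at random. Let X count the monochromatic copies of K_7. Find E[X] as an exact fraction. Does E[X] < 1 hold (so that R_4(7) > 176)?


E[X] = C(176, 7) · 4^{1 − 21} = 919790691600 · 4^{−20} = 919790691600/1099511627776.
As a reduced fraction: E[X] = 57486918225/68719476736 ≈ 0.836545.
Is E[X] < 1? YES.
Since E[X] < 1, there exists a 4-coloring of K_{176} with no monochromatic K_7; hence R_4(7) > 176.

E[X] = 57486918225/68719476736 ≈ 0.836545; E[X] < 1, so R_4(7) > 176.


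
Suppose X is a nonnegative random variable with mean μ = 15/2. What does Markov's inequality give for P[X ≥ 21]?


μ = E[X] = 15/2, a = 21.
Markov: P[X ≥ 21] ≤ μ/a = (15/2)/21 = 5/14.
Numerically: ≈ 0.3571.
(Since a = 21 > μ = 7.5000, the bound 5/14 is < 1 and informative.)

P[X ≥ 21] ≤ 5/14 ≈ 0.3571.


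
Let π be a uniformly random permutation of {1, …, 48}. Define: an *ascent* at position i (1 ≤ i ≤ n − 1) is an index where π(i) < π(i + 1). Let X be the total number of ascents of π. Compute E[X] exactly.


Write X = Σ X_I over i = 1, …, 47, with X_I the indicator of one ascent.
There are 47 indicators.
For each fixed i, the pair (π(i), π(i+1)) is a uniformly random ordered pair of distinct values from {1, …, 48}; by symmetry P[π(i) < π(i+1)] = 1/2.
By linearity: E[X] = 47 · (1/2) = (48 − 1) · (1/2) = 47/2 ≈ 23.500.

E[X] = 47/2 = 23.500.


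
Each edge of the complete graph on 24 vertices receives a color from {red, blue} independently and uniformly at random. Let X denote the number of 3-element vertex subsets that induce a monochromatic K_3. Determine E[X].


Let X = Σ_S X_S over the C(24, 3) = 2024 subsets S of size 3, where X_S = 1 if the K_3 on S is monochromatic.
For a fixed S, the K_3 on S has C(3, 2) = 3 edges. P[all 3 edges red] = (1/2)^3, and likewise for blue, so P[monochromatic] = 2·(1/2)^3 = 2^{1 − 3} = 1/4.
Summing: E[X] = C(24, 3) · 2^{1 − 3} = 2024 · 1/4 = 506.
Numerically: E[X] ≈ 506.000.

E[X] = C(24,3)·2^(1−C(3,2)) = 506 ≈ 506.000.


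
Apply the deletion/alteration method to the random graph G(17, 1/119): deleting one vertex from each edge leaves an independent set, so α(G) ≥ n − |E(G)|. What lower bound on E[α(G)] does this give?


E[|E(G)|] = C(17, 2)·p = 136 · (1/119) = 8/7.
E[α(G)] ≥ n − E[|E(G)|] = 17 − 8/7 = 111/7.
Numerically: ≈ 15.857.
(This is only a lower bound; the true E[α(G)] may be larger.)

E[α(G)] ≥ 111/7 ≈ 15.857.
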